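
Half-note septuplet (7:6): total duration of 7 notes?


Let's work it out.
Septuplet: 7 notes occupy the space of 6 half notes
Space = 6 × 2 = 12 beats
Each septuplet note = 12 / 7 = 12/7 beats
7 notes = 7 × 12/7 = 12
= 12 beats


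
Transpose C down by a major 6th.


Working:
major 6th: 6 letter names, 9 semitones
Letter: C - 5 → E
Pitch: C - 9 semitones, spelled as an E → Eb
= Eb


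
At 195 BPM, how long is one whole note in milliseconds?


One quarter-note beat = 60000 / BPM = 60000 / 195 ms
Whole note = 4 × quarter note
Duration = 4 × 60000 / 195 = 240000 / 195
= 1230.8 ms


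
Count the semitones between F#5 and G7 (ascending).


Step by step:
Absolute semitone position = octave×12 + chromatic position
F#5: 5×12 + 6 = 66
G7: 7×12 + 7 = 91
Difference = 91 - 66 = 25
= 25 semitones


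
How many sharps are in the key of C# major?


Working:
Sharp major keys follow the circle of fifths: C(0), G(1), D(2), A(3), E(4), B(5), F#(6), C#(7)
C# major has 7 sharps
Order of sharps: F# C# G# D# A# E# B# → first 7: F#, C#, G#, D#, A#, E#, B#
= 7 sharps


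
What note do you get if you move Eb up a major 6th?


Solution.
major 6th: 6 letter names, 9 semitones
Letter: E + 5 → C
Pitch: Eb + 9 semitones, spelled as a C → C
= C


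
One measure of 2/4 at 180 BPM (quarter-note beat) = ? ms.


Quarter-note beat duration = 60000 / 180 ms
Beats per measure (2/4) = 2
One measure = 2 × 60000 / 180 = 120000 / 180 ms
= 666.7 ms


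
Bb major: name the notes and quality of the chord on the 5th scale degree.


Solution.
Bb major scale: Bb C D Eb F G A
Diatonic triad on degree 5 stacks scale notes 5, 7, 2: F A C
F→A = 4 semitones; F→C = 7 semitones → major triad
= F A C (major)


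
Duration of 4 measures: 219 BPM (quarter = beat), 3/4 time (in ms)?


Solution.
Quarter-note beat duration = 60000 / 219 ms
Beats per measure (3/4) = 3
One measure = 3 × 60000 / 219 = 180000 / 219 ms
4 measures = 4 × 180000 / 219 = 720000 / 219
= 3287.7 ms


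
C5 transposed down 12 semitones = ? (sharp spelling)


C5: chromatic position 0 in octave 5 → absolute = 5×12 + 0 = 60
Transpose down 12: 60 - 12 = 48
48 = 4×12 + 0 → C in octave 4
Result = C4


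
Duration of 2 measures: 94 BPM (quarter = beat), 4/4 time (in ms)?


Reasoning:
Quarter-note beat duration = 60000 / 94 ms
Beats per measure (4/4) = 4
One measure = 4 × 60000 / 94 = 240000 / 94 ms
2 measures = 2 × 240000 / 94 = 480000 / 94
= 5106.4 ms


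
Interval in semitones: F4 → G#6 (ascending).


Reasoning:
Absolute semitone position = octave×12 + chromatic position
F4: 4×12 + 5 = 53
G#6: 6×12 + 8 = 80
Difference = 80 - 53 = 27
= 27 semitones


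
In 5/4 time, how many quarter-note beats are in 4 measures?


Step by step:
Time signature 5/4: the bottom number 4 means the quarter note gets one count
The top number 5 means 5 quarter-note beats per measure
Total = 5 × 4 measures
= 20 quarter-note beats


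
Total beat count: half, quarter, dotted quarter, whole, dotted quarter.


Reasoning:
Beat values:
  half = 2 beats
  quarter = 1 beat
  dotted quarter = 1.5 beats
  whole = 4 beats
  dotted quarter = 1.5 beats
Sum = 2 + 1 + 1.5 + 4 + 1.5
= 10 beats


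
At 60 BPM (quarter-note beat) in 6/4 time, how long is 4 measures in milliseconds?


Quarter-note beat duration = 60000 / 60 ms
Beats per measure (6/4) = 6
One measure = 6 × 60000 / 60 = 360000 / 60 ms
4 measures = 4 × 360000 / 60 = 1440000 / 60
= 24000.0 ms


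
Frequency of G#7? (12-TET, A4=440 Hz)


f = 440 × 2^(n/12) where n = semitones from A4
G#7: 35 semitones from A4
f = 440 × 2^(35/12)
f = 3322.44 Hz


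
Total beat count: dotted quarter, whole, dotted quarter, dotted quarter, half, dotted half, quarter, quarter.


Working:
Beat values:
  dotted quarter = 1.5 beats
  whole = 4 beats
  dotted quarter = 1.5 beats
  dotted quarter = 1.5 beats
  half = 2 beats
  dotted half = 3 beats
  quarter = 1 beat
  quarter = 1 beat
Sum = 1.5 + 4 + 1.5 + 1.5 + 2 + 3 + 1 + 1
= 15.5 beats


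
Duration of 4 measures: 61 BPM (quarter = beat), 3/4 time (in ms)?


Reasoning:
Quarter-note beat duration = 60000 / 61 ms
Beats per measure (3/4) = 3
One measure = 3 × 60000 / 61 = 180000 / 61 ms
4 measures = 4 × 180000 / 61 = 720000 / 61
= 11803.3 ms


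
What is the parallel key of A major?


Parallel keys share the same tonic but differ in mode
A major → parallel is A minor
= A minor


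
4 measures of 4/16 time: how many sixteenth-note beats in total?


Reasoning:
Time signature 4/16: the bottom number 16 means the sixteenth note gets one count
The top number 4 means 4 sixteenth-note beats per measure
Total = 4 × 4 measures
= 16 sixteenth-note beats


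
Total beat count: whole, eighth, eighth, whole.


Step by step:
Beat values:
  whole = 4 beats
  eighth = 0.5 beats
  eighth = 0.5 beats
  whole = 4 beats
Sum = 4 + 0.5 + 0.5 + 4
= 9 beats


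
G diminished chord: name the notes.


Let's work it out.
Diminished triad = root + minor 3rd (3 semitones) + diminished 5th (6 semitones)
A triad on G stacks thirds, so the chord tones use letter names G-B-D
Root: G
Minor 3rd above G: Bb
Diminished 5th above G: Db
Chord = G Bb Db


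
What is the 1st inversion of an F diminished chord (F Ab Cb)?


Root position: F Ab Cb
1st inversion: move root up an octave
Bass note: Ab
Notes (bottom to top) = Ab Cb F


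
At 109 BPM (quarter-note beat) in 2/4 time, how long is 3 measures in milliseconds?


Step by step:
Quarter-note beat duration = 60000 / 109 ms
Beats per measure (2/4) = 2
One measure = 2 × 60000 / 109 = 120000 / 109 ms
3 measures = 3 × 120000 / 109 = 360000 / 109
= 3302.8 ms


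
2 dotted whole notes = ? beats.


Solution.
Base whole note = 4 beats
Dot 1 adds half the previous value: +2
One dotted whole = 4 + 2 = 6
2 of them = 2 × 6 = 12
= 12 beats


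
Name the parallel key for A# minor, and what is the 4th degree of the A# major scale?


Parallel keys share the same tonic but differ in mode
A# minor → parallel is A# major
A# major scale: A# B# C## D# E# F## G##
= A# major; 4th degree = D#


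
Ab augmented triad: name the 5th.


Augmented triad = root + major 3rd (4 semitones) + augmented 5th (8 semitones)
A triad on Ab stacks thirds, so the chord tones use letter names A-C-E
Root: Ab
Major 3rd above Ab: C
Augmented 5th above Ab: E
The 5th = E


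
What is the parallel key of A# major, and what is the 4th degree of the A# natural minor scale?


Parallel keys share the same tonic but differ in mode
A# major → parallel is A# minor
A# natural minor scale: A# B# C# D# E# F# G#
= A# minor; 4th degree = D#


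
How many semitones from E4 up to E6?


Absolute semitone position = octave×12 + chromatic position
E4: 4×12 + 4 = 52
E6: 6×12 + 4 = 76
Difference = 76 - 52 = 24
= 24 semitones


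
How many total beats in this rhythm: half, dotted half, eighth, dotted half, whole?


Working:
Beat values:
  half = 2 beats
  dotted half = 3 beats
  eighth = 0.5 beats
  dotted half = 3 beats
  whole = 4 beats
Sum = 2 + 3 + 0.5 + 3 + 4
= 12.5 beats


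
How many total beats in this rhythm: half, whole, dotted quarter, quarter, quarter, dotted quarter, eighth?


Step by step:
Beat values:
  half = 2 beats
  whole = 4 beats
  dotted quarter = 1.5 beats
  quarter = 1 beat
  quarter = 1 beat
  dotted quarter = 1.5 beats
  eighth = 0.5 beats
Sum = 2 + 4 + 1.5 + 1 + 1 + 1.5 + 0.5
= 11.5 beats


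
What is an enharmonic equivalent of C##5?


Let's work it out.
Enharmonic notes sound the same pitch but are spelled with different letter names
C## and D name the same pitch class
= D5


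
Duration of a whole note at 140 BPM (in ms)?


Step by step:
One quarter-note beat = 60000 / BPM = 60000 / 140 ms
Whole note = 4 × quarter note
Duration = 4 × 60000 / 140 = 240000 / 140
= 1714.3 ms


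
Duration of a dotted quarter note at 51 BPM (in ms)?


One quarter-note beat = 60000 / BPM = 60000 / 51 ms
Dotted quarter note = 3/2 × quarter note
Duration = 3/2 × 60000 / 51 = 90000 / 51
= 1764.7 ms


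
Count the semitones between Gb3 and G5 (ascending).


Reasoning:
Absolute semitone position = octave×12 + chromatic position
Gb3: 3×12 + 6 = 42
G5: 5×12 + 7 = 67
Difference = 67 - 42 = 25
= 25 semitones


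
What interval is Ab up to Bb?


Solution.
Letter names: A → B spans 2 letter names → a 2nd
Semitones: Ab → Bb = 2 half-steps
A 2nd of 2 semitones is a major 2nd
= major 2nd


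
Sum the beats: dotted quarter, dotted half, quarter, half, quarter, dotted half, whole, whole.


Step by step:
Beat values:
  dotted quarter = 1.5 beats
  dotted half = 3 beats
  quarter = 1 beat
  half = 2 beats
  quarter = 1 beat
  dotted half = 3 beats
  whole = 4 beats
  whole = 4 beats
Sum = 1.5 + 3 + 1 + 2 + 1 + 3 + 4 + 4
= 19.5 beats


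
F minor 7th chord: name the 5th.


Reasoning:
Minor 7th chord = root + minor 3rd + perfect 5th + minor 7th
Seventh chords stack in thirds, so the letter names are F-A-C-E
Root: F
Minor 3rd above F: Ab
Perfect 5th above F: C
Minor 7th above F: Eb
The 5th = C


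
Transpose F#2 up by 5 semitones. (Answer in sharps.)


Solution.
F#2: chromatic position 6 in octave 2 → absolute = 2×12 + 6 = 30
Transpose up 5: 30 + 5 = 35
35 = 2×12 + 11 → B in octave 2
Result = B2


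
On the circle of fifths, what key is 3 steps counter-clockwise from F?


Solution.
Each counter-clockwise step moves down a perfect 5th (= up a perfect 4th)
From F: F → Bb → Eb → Ab
= Ab


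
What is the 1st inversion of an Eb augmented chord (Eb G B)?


Let's work it out.
Root position: Eb G B
1st inversion: move root up an octave
Bass note: G
Notes (bottom to top) = G B Eb


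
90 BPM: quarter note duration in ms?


Working:
One quarter-note beat = 60000 / BPM = 60000 / 90 ms
Duration = 60000 / 90
= 666.7 ms


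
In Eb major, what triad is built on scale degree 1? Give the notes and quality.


Reasoning:
Eb major scale: Eb F G Ab Bb C D
Diatonic triad on degree 1 stacks scale notes 1, 3, 5: Eb G Bb
Eb→G = 4 semitones; Eb→Bb = 7 semitones → major triad
= Eb G Bb (major)


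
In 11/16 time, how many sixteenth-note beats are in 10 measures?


Time signature 11/16: the bottom number 16 means the sixteenth note gets one count
The top number 11 means 11 sixteenth-note beats per measure
Total = 11 × 10 measures
= 110 sixteenth-note beats


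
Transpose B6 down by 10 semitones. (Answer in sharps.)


Working:
B6: chromatic position 11 in octave 6 → absolute = 6×12 + 11 = 83
Transpose down 10: 83 - 10 = 73
73 = 6×12 + 1 → C# in octave 6
Result = C#6


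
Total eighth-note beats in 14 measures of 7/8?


Solution.
Time signature 7/8: the bottom number 8 means the eighth note gets one count
The top number 7 means 7 eighth-note beats per measure
Total = 7 × 14 measures
= 98 eighth-note beats


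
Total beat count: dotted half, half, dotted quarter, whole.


Let's work it out.
Beat values:
  dotted half = 3 beats
  half = 2 beats
  dotted quarter = 1.5 beats
  whole = 4 beats
Sum = 3 + 2 + 1.5 + 4
= 10.5 beats


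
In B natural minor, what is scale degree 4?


Natural minor scale pattern: W-H-W-W-H-W-W (2-1-2-2-1-2-2 semitones)
Starting from B:
  B + 2 semitones → C#
  C# + 1 semitone → D
  D + 2 semitones → E
  E + 2 semitones → F#
  F# + 1 semitone → G
  G + 2 semitones → A
  A + 2 semitones → B
Scale: B C# D E F# G A
Degree 4 = E


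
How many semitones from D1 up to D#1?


Absolute semitone position = octave×12 + chromatic position
D1: 1×12 + 2 = 14
D#1: 1×12 + 3 = 15
Difference = 15 - 14 = 1
= 1 semitone


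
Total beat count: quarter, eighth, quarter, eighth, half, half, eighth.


Solution.
Beat values:
  quarter = 1 beat
  eighth = 0.5 beats
  quarter = 1 beat
  eighth = 0.5 beats
  half = 2 beats
  half = 2 beats
  eighth = 0.5 beats
Sum = 1 + 0.5 + 1 + 0.5 + 2 + 2 + 0.5
= 7.5 beats


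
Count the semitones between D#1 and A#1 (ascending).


Reasoning:
Absolute semitone position = octave×12 + chromatic position
D#1: 1×12 + 3 = 15
A#1: 1×12 + 10 = 22
Difference = 22 - 15 = 7
= 7 semitones


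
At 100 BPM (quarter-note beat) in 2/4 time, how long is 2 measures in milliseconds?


Step by step:
Quarter-note beat duration = 60000 / 100 ms
Beats per measure (2/4) = 2
One measure = 2 × 60000 / 100 = 120000 / 100 ms
2 measures = 2 × 120000 / 100 = 240000 / 100
= 2400.0 ms


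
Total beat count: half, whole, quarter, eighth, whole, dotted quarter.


Step by step:
Beat values:
  half = 2 beats
  whole = 4 beats
  quarter = 1 beat
  eighth = 0.5 beats
  whole = 4 beats
  dotted quarter = 1.5 beats
Sum = 2 + 4 + 1 + 0.5 + 4 + 1.5
= 13 beats


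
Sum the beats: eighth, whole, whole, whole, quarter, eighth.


Reasoning:
Beat values:
  eighth = 0.5 beats
  whole = 4 beats
  whole = 4 beats
  whole = 4 beats
  quarter = 1 beat
  eighth = 0.5 beats
Sum = 0.5 + 4 + 4 + 4 + 1 + 0.5
= 14 beats


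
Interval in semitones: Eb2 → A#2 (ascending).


Step by step:
Absolute semitone position = octave×12 + chromatic position
Eb2: 2×12 + 3 = 27
A#2: 2×12 + 10 = 34
Difference = 34 - 27 = 7
= 7 semitones


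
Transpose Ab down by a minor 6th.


Step by step:
minor 6th: 6 letter names, 8 semitones
Letter: A - 5 → C
Pitch: Ab - 8 semitones, spelled as a C → C
= C


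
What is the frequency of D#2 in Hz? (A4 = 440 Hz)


Working:
f = 440 × 2^(n/12) where n = semitones from A4
D#2: -30 semitones from A4
f = 440 × 2^(-30/12)
f = 77.78 Hz


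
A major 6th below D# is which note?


A 6th spans 6 letter names, so from D we land on F
A major 6th = 9 semitones below D#
Spell F at that pitch: F#
= F#


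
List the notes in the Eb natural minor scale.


Let's work it out.
Natural minor scale pattern: W-H-W-W-H-W-W (2-1-2-2-1-2-2 semitones)
Starting from Eb:
  Eb + 2 semitones → F
  F + 1 semitone → Gb
  Gb + 2 semitones → Ab
  Ab + 2 semitones → Bb
  Bb + 1 semitone → Cb
  Cb + 2 semitones → Db
  Db + 2 semitones → Eb
Scale = Eb F Gb Ab Bb Cb Db


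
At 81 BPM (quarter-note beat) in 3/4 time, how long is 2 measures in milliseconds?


Step by step:
Quarter-note beat duration = 60000 / 81 ms
Beats per measure (3/4) = 3
One measure = 3 × 60000 / 81 = 180000 / 81 ms
2 measures = 2 × 180000 / 81 = 360000 / 81
= 4444.4 ms


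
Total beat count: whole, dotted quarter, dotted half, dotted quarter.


Solution.
Beat values:
  whole = 4 beats
  dotted quarter = 1.5 beats
  dotted half = 3 beats
  dotted quarter = 1.5 beats
Sum = 4 + 1.5 + 3 + 1.5
= 10 beats


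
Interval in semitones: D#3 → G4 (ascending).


Reasoning:
Absolute semitone position = octave×12 + chromatic position
D#3: 3×12 + 3 = 39
G4: 4×12 + 7 = 55
Difference = 55 - 39 = 16
= 16 semitones


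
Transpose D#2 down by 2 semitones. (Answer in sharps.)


D#2: chromatic position 3 in octave 2 → absolute = 2×12 + 3 = 27
Transpose down 2: 27 - 2 = 25
25 = 2×12 + 1 → C# in octave 2
Result = C#2


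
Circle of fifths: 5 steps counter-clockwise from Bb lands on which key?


Let's work it out.
Each counter-clockwise step moves down a perfect 5th (= up a perfect 4th)
From Bb: Bb → Eb → Ab → Db → F#/Gb → B
= B


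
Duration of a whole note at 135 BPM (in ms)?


One quarter-note beat = 60000 / BPM = 60000 / 135 ms
Whole note = 4 × quarter note
Duration = 4 × 60000 / 135 = 240000 / 135
= 1777.8 ms


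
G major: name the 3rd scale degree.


Major scale pattern: W-W-H-W-W-W-H (2-2-1-2-2-2-1 semitones)
Starting from G:
  G + 2 semitones → A
  A + 2 semitones → B
  B + 1 semitone → C
  C + 2 semitones → D
  D + 2 semitones → E
  E + 2 semitones → F#
  F# + 1 semitone → G
Scale: G A B C D E F#
Degree 3 = B


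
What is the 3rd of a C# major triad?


Step by step:
Major triad = root + major 3rd (4 semitones) + perfect 5th (7 semitones)
A triad on C# stacks thirds, so the chord tones use letter names C-E-G
Root: C#
Major 3rd above C#: E#
Perfect 5th above C#: G#
The 3rd = E#


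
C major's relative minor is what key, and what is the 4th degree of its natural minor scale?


The relative minor shares the major's key signature and starts on its 6th degree
6th degree = a major 6th above the tonic; a major 6th above C is A
→ relative minor of C major is A minor
A natural minor scale: A B C D E F G
= A minor; 4th degree = D


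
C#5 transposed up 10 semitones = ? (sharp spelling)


Let's work it out.
C#5: chromatic position 1 in octave 5 → absolute = 5×12 + 1 = 61
Transpose up 10: 61 + 10 = 71
71 = 5×12 + 11 → B in octave 5
Result = B5


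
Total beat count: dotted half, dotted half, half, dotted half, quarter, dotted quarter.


Solution.
Beat values:
  dotted half = 3 beats
  dotted half = 3 beats
  half = 2 beats
  dotted half = 3 beats
  quarter = 1 beat
  dotted quarter = 1.5 beats
Sum = 3 + 3 + 2 + 3 + 1 + 1.5
= 13.5 beats


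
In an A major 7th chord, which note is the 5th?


Major 7th chord = root + major 3rd + perfect 5th + major 7th
Seventh chords stack in thirds, so the letter names are A-C-E-G
Root: A
Major 3rd above A: C#
Perfect 5th above A: E
Major 7th above A: G#
The 5th = E


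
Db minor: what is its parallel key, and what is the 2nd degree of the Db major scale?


Parallel keys share the same tonic but differ in mode
Db minor → parallel is Db major
Db major scale: Db Eb F Gb Ab Bb C
= Db major; 2nd degree = Eb


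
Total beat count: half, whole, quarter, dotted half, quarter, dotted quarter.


Solution.
Beat values:
  half = 2 beats
  whole = 4 beats
  quarter = 1 beat
  dotted half = 3 beats
  quarter = 1 beat
  dotted quarter = 1.5 beats
Sum = 2 + 4 + 1 + 3 + 1 + 1.5
= 12.5 beats


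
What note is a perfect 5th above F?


Reasoning:
A 5th spans 5 letter names, so from F we land on C
A perfect 5th = 7 semitones above F
Spell C at that pitch: C
= C


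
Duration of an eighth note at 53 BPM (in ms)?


Step by step:
One quarter-note beat = 60000 / BPM = 60000 / 53 ms
Eighth note = 1/2 × quarter note
Duration = 1/2 × 60000 / 53 = 30000 / 53
= 566.0 ms


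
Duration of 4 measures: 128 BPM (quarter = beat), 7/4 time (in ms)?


Quarter-note beat duration = 60000 / 128 ms
Beats per measure (7/4) = 7
One measure = 7 × 60000 / 128 = 420000 / 128 ms
4 measures = 4 × 420000 / 128 = 1680000 / 128
= 13125.0 ms


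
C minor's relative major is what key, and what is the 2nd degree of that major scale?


Step by step:
The relative major shares the key signature and is a minor 3rd above the minor tonic
A minor 3rd above C is Eb
→ relative major of C minor is Eb major
Eb major scale: Eb F G Ab Bb C D
= Eb major; 2nd degree = F


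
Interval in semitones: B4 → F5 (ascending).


Working:
Absolute semitone position = octave×12 + chromatic position
B4: 4×12 + 11 = 59
F5: 5×12 + 5 = 65
Difference = 65 - 59 = 6
= 6 semitones


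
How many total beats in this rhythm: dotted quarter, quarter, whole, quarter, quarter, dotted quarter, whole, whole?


Let's work it out.
Beat values:
  dotted quarter = 1.5 beats
  quarter = 1 beat
  whole = 4 beats
  quarter = 1 beat
  quarter = 1 beat
  dotted quarter = 1.5 beats
  whole = 4 beats
  whole = 4 beats
Sum = 1.5 + 1 + 4 + 1 + 1 + 1.5 + 4 + 4
= 18 beats


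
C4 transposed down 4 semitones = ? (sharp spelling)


Working:
C4: chromatic position 0 in octave 4 → absolute = 4×12 + 0 = 48
Transpose down 4: 48 - 4 = 44
44 = 3×12 + 8 → G# in octave 3
Result = G#3


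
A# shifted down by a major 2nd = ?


major 2nd: 2 letter names, 2 semitones
Letter: A - 1 → G
Pitch: A# - 2 semitones, spelled as a G → G#
= G#


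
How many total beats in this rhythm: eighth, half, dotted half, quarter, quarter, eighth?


Step by step:
Beat values:
  eighth = 0.5 beats
  half = 2 beats
  dotted half = 3 beats
  quarter = 1 beat
  quarter = 1 beat
  eighth = 0.5 beats
Sum = 0.5 + 2 + 3 + 1 + 1 + 0.5
= 8 beats


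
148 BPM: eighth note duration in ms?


One quarter-note beat = 60000 / BPM = 60000 / 148 ms
Eighth note = 1/2 × quarter note
Duration = 1/2 × 60000 / 148 = 30000 / 148
= 202.7 ms


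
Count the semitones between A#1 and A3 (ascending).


Let's work it out.
Absolute semitone position = octave×12 + chromatic position
A#1: 1×12 + 10 = 22
A3: 3×12 + 9 = 45
Difference = 45 - 22 = 23
= 23 semitones


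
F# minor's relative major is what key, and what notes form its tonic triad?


Solution.
The relative major shares the key signature and is a minor 3rd above the minor tonic
A minor 3rd above F# is A
→ relative major of F# minor is A major
Tonic triad of A major = root + major 3rd + perfect 5th = A C# E
= A major; triad = A C# E


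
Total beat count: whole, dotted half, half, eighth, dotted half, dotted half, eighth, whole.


Step by step:
Beat values:
  whole = 4 beats
  dotted half = 3 beats
  half = 2 beats
  eighth = 0.5 beats
  dotted half = 3 beats
  dotted half = 3 beats
  eighth = 0.5 beats
  whole = 4 beats
Sum = 4 + 3 + 2 + 0.5 + 3 + 3 + 0.5 + 4
= 20 beats


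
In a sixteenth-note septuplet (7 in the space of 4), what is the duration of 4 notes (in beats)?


Septuplet: 7 notes occupy the space of 4 sixteenth notes
Space = 4 × 1/4 = 1 beat
Each septuplet note = 1 / 7 = 1/7 beats
4 notes = 4 × 1/7 = 4/7
= 4/7 beats


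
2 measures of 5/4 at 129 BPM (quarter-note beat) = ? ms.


Working:
Quarter-note beat duration = 60000 / 129 ms
Beats per measure (5/4) = 5
One measure = 5 × 60000 / 129 = 300000 / 129 ms
2 measures = 2 × 300000 / 129 = 600000 / 129
= 4651.2 ms


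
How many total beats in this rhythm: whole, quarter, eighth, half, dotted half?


Beat values:
  whole = 4 beats
  quarter = 1 beat
  eighth = 0.5 beats
  half = 2 beats
  dotted half = 3 beats
Sum = 4 + 1 + 0.5 + 2 + 3
= 10.5 beats


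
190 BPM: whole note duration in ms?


One quarter-note beat = 60000 / BPM = 60000 / 190 ms
Whole note = 4 × quarter note
Duration = 4 × 60000 / 190 = 240000 / 190
= 1263.2 ms


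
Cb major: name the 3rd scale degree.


Working:
Major scale pattern: W-W-H-W-W-W-H (2-2-1-2-2-2-1 semitones)
Starting from Cb:
  Cb + 2 semitones → Db
  Db + 2 semitones → Eb
  Eb + 1 semitone → Fb
  Fb + 2 semitones → Gb
  Gb + 2 semitones → Ab
  Ab + 2 semitones → Bb
  Bb + 1 semitone → Cb
Scale: Cb Db Eb Fb Gb Ab Bb
Degree 3 = Eb


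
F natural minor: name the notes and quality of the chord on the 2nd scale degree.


Reasoning:
F natural minor scale: F G Ab Bb C Db Eb
Diatonic triad on degree 2 stacks scale notes 2, 4, 6: G Bb Db
G→Bb = 3 semitones; G→Db = 6 semitones → diminished triad
= G Bb Db (diminished)


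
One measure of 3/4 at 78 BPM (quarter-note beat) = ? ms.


Let's work it out.
Quarter-note beat duration = 60000 / 78 ms
Beats per measure (3/4) = 3
One measure = 3 × 60000 / 78 = 180000 / 78 ms
= 2307.7 ms


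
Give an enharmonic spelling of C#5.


Enharmonic notes sound the same pitch but are spelled with different letter names
C# and Db name the same pitch class
= Db5


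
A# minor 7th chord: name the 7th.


Solution.
Minor 7th chord = root + minor 3rd + perfect 5th + minor 7th
Seventh chords stack in thirds, so the letter names are A-C-E-G
Root: A#
Minor 3rd above A#: C#
Perfect 5th above A#: E#
Minor 7th above A#: G#
The 7th = G#


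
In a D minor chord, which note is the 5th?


Working:
Minor triad = root + minor 3rd (3 semitones) + perfect 5th (7 semitones)
A triad on D stacks thirds, so the chord tones use letter names D-F-A
Root: D
Minor 3rd above D: F
Perfect 5th above D: A
The 5th = A


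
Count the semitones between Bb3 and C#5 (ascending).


Absolute semitone position = octave×12 + chromatic position
Bb3: 3×12 + 10 = 46
C#5: 5×12 + 1 = 61
Difference = 61 - 46 = 15
= 15 semitones


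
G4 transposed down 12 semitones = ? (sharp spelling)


G4: chromatic position 7 in octave 4 → absolute = 4×12 + 7 = 55
Transpose down 12: 55 - 12 = 43
43 = 3×12 + 7 → G in octave 3
Result = G3


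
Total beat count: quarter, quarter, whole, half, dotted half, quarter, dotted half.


Let's work it out.
Beat values:
  quarter = 1 beat
  quarter = 1 beat
  whole = 4 beats
  half = 2 beats
  dotted half = 3 beats
  quarter = 1 beat
  dotted half = 3 beats
Sum = 1 + 1 + 4 + 2 + 3 + 1 + 3
= 15 beats


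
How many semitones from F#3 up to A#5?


Step by step:
Absolute semitone position = octave×12 + chromatic position
F#3: 3×12 + 6 = 42
A#5: 5×12 + 10 = 70
Difference = 70 - 42 = 28
= 28 semitones


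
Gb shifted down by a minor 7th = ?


Solution.
minor 7th: 7 letter names, 10 semitones
Letter: G - 6 → A
Pitch: Gb - 10 semitones, spelled as an A → Ab
= Ab


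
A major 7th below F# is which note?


A 7th spans 7 letter names, so from F we land on G
A major 7th = 11 semitones below F#
Spell G at that pitch: G
= G


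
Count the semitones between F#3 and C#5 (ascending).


Step by step:
Absolute semitone position = octave×12 + chromatic position
F#3: 3×12 + 6 = 42
C#5: 5×12 + 1 = 61
Difference = 61 - 42 = 19
= 19 semitones


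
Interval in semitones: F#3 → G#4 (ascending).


Working:
Absolute semitone position = octave×12 + chromatic position
F#3: 3×12 + 6 = 42
G#4: 4×12 + 8 = 56
Difference = 56 - 42 = 14
= 14 semitones


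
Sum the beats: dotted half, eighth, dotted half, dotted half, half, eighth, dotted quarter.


Beat values:
  dotted half = 3 beats
  eighth = 0.5 beats
  dotted half = 3 beats
  dotted half = 3 beats
  half = 2 beats
  eighth = 0.5 beats
  dotted quarter = 1.5 beats
Sum = 3 + 0.5 + 3 + 3 + 2 + 0.5 + 1.5
= 13.5 beats


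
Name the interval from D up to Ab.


Letter names: D → A spans 5 letter names → a 5th
Semitones: D → Ab = 6 half-steps
A 5th of 6 semitones is a diminished 5th
= diminished 5th


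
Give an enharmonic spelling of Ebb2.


Solution.
Enharmonic notes sound the same pitch but are spelled with different letter names
Ebb and D name the same pitch class
= D2


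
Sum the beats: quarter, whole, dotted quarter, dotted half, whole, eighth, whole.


Let's work it out.
Beat values:
  quarter = 1 beat
  whole = 4 beats
  dotted quarter = 1.5 beats
  dotted half = 3 beats
  whole = 4 beats
  eighth = 0.5 beats
  whole = 4 beats
Sum = 1 + 4 + 1.5 + 3 + 4 + 0.5 + 4
= 18 beats


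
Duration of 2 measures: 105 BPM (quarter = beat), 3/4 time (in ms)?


Step by step:
Quarter-note beat duration = 60000 / 105 ms
Beats per measure (3/4) = 3
One measure = 3 × 60000 / 105 = 180000 / 105 ms
2 measures = 2 × 180000 / 105 = 360000 / 105
= 3428.6 ms


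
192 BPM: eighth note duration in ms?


Working:
One quarter-note beat = 60000 / BPM = 60000 / 192 ms
Eighth note = 1/2 × quarter note
Duration = 1/2 × 60000 / 192 = 30000 / 192
= 156.2 ms


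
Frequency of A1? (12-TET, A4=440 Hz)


Reasoning:
f = 440 × 2^(n/12) where n = semitones from A4
A1: -36 semitones from A4
f = 440 × 2^(-36/12)
f = 55.00 Hz


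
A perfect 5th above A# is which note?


Reasoning:
A 5th spans 5 letter names, so from A we land on E
A perfect 5th = 7 semitones above A#
Spell E at that pitch: E#
= E#


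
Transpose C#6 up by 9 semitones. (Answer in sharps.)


Step by step:
C#6: chromatic position 1 in octave 6 → absolute = 6×12 + 1 = 73
Transpose up 9: 73 + 9 = 82
82 = 6×12 + 10 → A# in octave 6
Result = A#6


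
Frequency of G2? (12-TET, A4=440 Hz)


Reasoning:
f = 440 × 2^(n/12) where n = semitones from A4
G2: -26 semitones from A4
f = 440 × 2^(-26/12)
f = 98.00 Hz


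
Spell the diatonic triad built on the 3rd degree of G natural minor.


Solution.
G natural minor scale: G A Bb C D Eb F
Diatonic triad on degree 3 stacks scale notes 3, 5, 7: Bb D F
Bb→D = 4 semitones; Bb→F = 7 semitones → major triad
= Bb D F (major)


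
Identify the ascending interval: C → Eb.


Letter names: C → E spans 3 letter names → a 3rd
Semitones: C → Eb = 3 half-steps
A 3rd of 3 semitones is a minor 3rd
= minor 3rd


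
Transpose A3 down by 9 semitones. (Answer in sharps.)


Reasoning:
A3: chromatic position 9 in octave 3 → absolute = 3×12 + 9 = 45
Transpose down 9: 45 - 9 = 36
36 = 3×12 + 0 → C in octave 3
Result = C3


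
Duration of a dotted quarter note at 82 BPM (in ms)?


Step by step:
One quarter-note beat = 60000 / BPM = 60000 / 82 ms
Dotted quarter note = 3/2 × quarter note
Duration = 3/2 × 60000 / 82 = 90000 / 82
= 1097.6 ms


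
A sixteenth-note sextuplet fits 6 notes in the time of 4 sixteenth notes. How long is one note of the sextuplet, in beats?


Working:
Sextuplet: 6 notes occupy the space of 4 sixteenth notes
Space = 4 × 1/4 = 1 beat
Each sextuplet note = 1 / 6 = 1/6 beats
= 1/6 beats


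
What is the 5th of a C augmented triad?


Reasoning:
Augmented triad = root + major 3rd (4 semitones) + augmented 5th (8 semitones)
A triad on C stacks thirds, so the chord tones use letter names C-E-G
Root: C
Major 3rd above C: E
Augmented 5th above C: G#
The 5th = G#


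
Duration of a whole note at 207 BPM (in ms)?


Reasoning:
One quarter-note beat = 60000 / BPM = 60000 / 207 ms
Whole note = 4 × quarter note
Duration = 4 × 60000 / 207 = 240000 / 207
= 1159.4 ms


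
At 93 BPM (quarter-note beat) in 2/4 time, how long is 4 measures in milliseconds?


Step by step:
Quarter-note beat duration = 60000 / 93 ms
Beats per measure (2/4) = 2
One measure = 2 × 60000 / 93 = 120000 / 93 ms
4 measures = 4 × 120000 / 93 = 480000 / 93
= 5161.3 ms


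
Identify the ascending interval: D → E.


Working:
Letter names: D → E spans 2 letter names → a 2nd
Semitones: D → E = 2 half-steps
A 2nd of 2 semitones is a major 2nd
= major 2nd


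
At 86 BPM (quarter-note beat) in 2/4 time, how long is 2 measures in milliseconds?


Working:
Quarter-note beat duration = 60000 / 86 ms
Beats per measure (2/4) = 2
One measure = 2 × 60000 / 86 = 120000 / 86 ms
2 measures = 2 × 120000 / 86 = 240000 / 86
= 2790.7 ms


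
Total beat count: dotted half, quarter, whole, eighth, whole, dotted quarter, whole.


Step by step:
Beat values:
  dotted half = 3 beats
  quarter = 1 beat
  whole = 4 beats
  eighth = 0.5 beats
  whole = 4 beats
  dotted quarter = 1.5 beats
  whole = 4 beats
Sum = 3 + 1 + 4 + 0.5 + 4 + 1.5 + 4
= 18 beats


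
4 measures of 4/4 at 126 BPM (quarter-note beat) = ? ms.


Step by step:
Quarter-note beat duration = 60000 / 126 ms
Beats per measure (4/4) = 4
One measure = 4 × 60000 / 126 = 240000 / 126 ms
4 measures = 4 × 240000 / 126 = 960000 / 126
= 7619.0 ms


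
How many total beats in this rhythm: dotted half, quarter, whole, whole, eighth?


Working:
Beat values:
  dotted half = 3 beats
  quarter = 1 beat
  whole = 4 beats
  whole = 4 beats
  eighth = 0.5 beats
Sum = 3 + 1 + 4 + 4 + 0.5
= 12.5 beats


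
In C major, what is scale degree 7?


Reasoning:
Major scale pattern: W-W-H-W-W-W-H (2-2-1-2-2-2-1 semitones)
Starting from C:
  C + 2 semitones → D
  D + 2 semitones → E
  E + 1 semitone → F
  F + 2 semitones → G
  G + 2 semitones → A
  A + 2 semitones → B
  B + 1 semitone → C
Scale: C D E F G A B
Degree 7 = B


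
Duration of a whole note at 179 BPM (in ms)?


One quarter-note beat = 60000 / BPM = 60000 / 179 ms
Whole note = 4 × quarter note
Duration = 4 × 60000 / 179 = 240000 / 179
= 1340.8 ms


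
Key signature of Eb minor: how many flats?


Step by step:
Flat minor keys: A(0), D(1), G(2), C(3), F(4), Bb(5), Eb(6), Ab(7)
Eb minor has 6 flats
Order of flats: Bb Eb Ab Db Gb Cb Fb → first 6: Bb, Eb, Ab, Db, Gb, Cb
= 6 flats


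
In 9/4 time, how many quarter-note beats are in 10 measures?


Step by step:
Time signature 9/4: the bottom number 4 means the quarter note gets one count
The top number 9 means 9 quarter-note beats per measure
Total = 9 × 10 measures
= 90 quarter-note beats


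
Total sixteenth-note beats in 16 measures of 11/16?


Working:
Time signature 11/16: the bottom number 16 means the sixteenth note gets one count
The top number 11 means 11 sixteenth-note beats per measure
Total = 11 × 16 measures
= 176 sixteenth-note beats


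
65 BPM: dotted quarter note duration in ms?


Solution.
One quarter-note beat = 60000 / BPM = 60000 / 65 ms
Dotted quarter note = 3/2 × quarter note
Duration = 3/2 × 60000 / 65 = 90000 / 65
= 1384.6 ms


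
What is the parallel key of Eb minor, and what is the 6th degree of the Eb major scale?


Parallel keys share the same tonic but differ in mode
Eb minor → parallel is Eb major
Eb major scale: Eb F G Ab Bb C D
= Eb major; 6th degree = C


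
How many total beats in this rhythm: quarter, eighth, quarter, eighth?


Step by step:
Beat values:
  quarter = 1 beat
  eighth = 0.5 beats
  quarter = 1 beat
  eighth = 0.5 beats
Sum = 1 + 0.5 + 1 + 0.5
= 3 beats


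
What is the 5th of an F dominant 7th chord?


Let's work it out.
Dominant 7th chord = root + major 3rd + perfect 5th + minor 7th
Seventh chords stack in thirds, so the letter names are F-A-C-E
Root: F
Major 3rd above F: A
Perfect 5th above F: C
Minor 7th above F: Eb
The 5th = C


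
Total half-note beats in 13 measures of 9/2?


Solution.
Time signature 9/2: the bottom number 2 means the half note gets one count
The top number 9 means 9 half-note beats per measure
Total = 9 × 13 measures
= 117 half-note beats


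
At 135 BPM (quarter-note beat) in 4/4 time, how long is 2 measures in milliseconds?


Quarter-note beat duration = 60000 / 135 ms
Beats per measure (4/4) = 4
One measure = 4 × 60000 / 135 = 240000 / 135 ms
2 measures = 2 × 240000 / 135 = 480000 / 135
= 3555.6 ms


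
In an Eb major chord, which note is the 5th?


Reasoning:
Major triad = root + major 3rd (4 semitones) + perfect 5th (7 semitones)
A triad on Eb stacks thirds, so the chord tones use letter names E-G-B
Root: Eb
Major 3rd above Eb: G
Perfect 5th above Eb: Bb
The 5th = Bb


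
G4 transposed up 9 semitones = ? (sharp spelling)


Reasoning:
G4: chromatic position 7 in octave 4 → absolute = 4×12 + 7 = 55
Transpose up 9: 55 + 9 = 64
64 = 5×12 + 4 → E in octave 5
Result = E5


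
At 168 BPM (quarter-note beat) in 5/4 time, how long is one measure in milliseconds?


Working:
Quarter-note beat duration = 60000 / 168 ms
Beats per measure (5/4) = 5
One measure = 5 × 60000 / 168 = 300000 / 168 ms
= 1785.7 ms


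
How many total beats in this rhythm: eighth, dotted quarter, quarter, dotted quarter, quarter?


Working:
Beat values:
  eighth = 0.5 beats
  dotted quarter = 1.5 beats
  quarter = 1 beat
  dotted quarter = 1.5 beats
  quarter = 1 beat
Sum = 0.5 + 1.5 + 1 + 1.5 + 1
= 5.5 beats


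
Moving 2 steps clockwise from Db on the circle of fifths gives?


Each clockwise step on the circle of fifths moves up a perfect 5th
From Db: Db → Ab → Eb
= Eb


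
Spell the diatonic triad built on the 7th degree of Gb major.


Reasoning:
Gb major scale: Gb Ab Bb Cb Db Eb F
Diatonic triad on degree 7 stacks scale notes 7, 2, 4: F Ab Cb
F→Ab = 3 semitones; F→Cb = 6 semitones → diminished triad
= F Ab Cb (diminished)


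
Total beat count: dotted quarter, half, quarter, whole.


Working:
Beat values:
  dotted quarter = 1.5 beats
  half = 2 beats
  quarter = 1 beat
  whole = 4 beats
Sum = 1.5 + 2 + 1 + 4
= 8.5 beats


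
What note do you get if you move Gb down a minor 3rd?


Solution.
minor 3rd: 3 letter names, 3 semitones
Letter: G - 2 → E
Pitch: Gb - 3 semitones, spelled as an E → Eb
= Eb


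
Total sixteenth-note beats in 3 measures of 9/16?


Working:
Time signature 9/16: the bottom number 16 means the sixteenth note gets one count
The top number 9 means 9 sixteenth-note beats per measure
Total = 9 × 3 measures
= 27 sixteenth-note beats


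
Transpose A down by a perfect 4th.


Step by step:
perfect 4th: 4 letter names, 5 semitones
Letter: A - 3 → E
Pitch: A - 5 semitones, spelled as an E → E
= E


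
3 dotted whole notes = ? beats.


Step by step:
Base whole note = 4 beats
Dot 1 adds half the previous value: +2
One dotted whole = 4 + 2 = 6
3 of them = 3 × 6 = 18
= 18 beats


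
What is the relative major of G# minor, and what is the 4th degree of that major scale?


Working:
The relative major shares the key signature and is a minor 3rd above the minor tonic
A minor 3rd above G# is B
→ relative major of G# minor is B major
B major scale: B C# D# E F# G# A#
= B major; 4th degree = E


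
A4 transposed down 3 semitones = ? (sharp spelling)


Let's work it out.
A4: chromatic position 9 in octave 4 → absolute = 4×12 + 9 = 57
Transpose down 3: 57 - 3 = 54
54 = 4×12 + 6 → F# in octave 4
Result = F#4


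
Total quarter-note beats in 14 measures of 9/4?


Working:
Time signature 9/4: the bottom number 4 means the quarter note gets one count
The top number 9 means 9 quarter-note beats per measure
Total = 9 × 14 measures
= 126 quarter-note beats


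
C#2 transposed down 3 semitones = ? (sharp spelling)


C#2: chromatic position 1 in octave 2 → absolute = 2×12 + 1 = 25
Transpose down 3: 25 - 3 = 22
22 = 1×12 + 10 → A# in octave 1
Result = A#1


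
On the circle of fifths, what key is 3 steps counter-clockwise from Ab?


Working:
Each counter-clockwise step moves down a perfect 5th (= up a perfect 4th)
From Ab: Ab → Db → F#/Gb → B
= B


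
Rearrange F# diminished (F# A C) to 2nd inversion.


Reasoning:
Root position: F# A C
2nd inversion: move root and 3rd up an octave
Bass note: C
Notes (bottom to top) = C F# A


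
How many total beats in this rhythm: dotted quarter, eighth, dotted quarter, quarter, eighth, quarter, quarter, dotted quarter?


Reasoning:
Beat values:
  dotted quarter = 1.5 beats
  eighth = 0.5 beats
  dotted quarter = 1.5 beats
  quarter = 1 beat
  eighth = 0.5 beats
  quarter = 1 beat
  quarter = 1 beat
  dotted quarter = 1.5 beats
Sum = 1.5 + 0.5 + 1.5 + 1 + 0.5 + 1 + 1 + 1.5
= 8.5 beats


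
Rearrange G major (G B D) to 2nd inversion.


Step by step:
Root position: G B D
2nd inversion: move root and 3rd up an octave
Bass note: D
Notes (bottom to top) = D G B


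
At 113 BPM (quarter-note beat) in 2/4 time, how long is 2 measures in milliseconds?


Step by step:
Quarter-note beat duration = 60000 / 113 ms
Beats per measure (2/4) = 2
One measure = 2 × 60000 / 113 = 120000 / 113 ms
2 measures = 2 × 120000 / 113 = 240000 / 113
= 2123.9 ms


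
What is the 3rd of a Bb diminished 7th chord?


Diminished 7th chord = root + minor 3rd + diminished 5th + diminished 7th
Seventh chords stack in thirds, so the letter names are B-D-F-A
Root: Bb
Minor 3rd above Bb: Db
Diminished 5th above Bb: Fb
Diminished 7th above Bb: Abb
The 3rd = Db


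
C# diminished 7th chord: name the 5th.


Reasoning:
Diminished 7th chord = root + minor 3rd + diminished 5th + diminished 7th
Seventh chords stack in thirds, so the letter names are C-E-G-B
Root: C#
Minor 3rd above C#: E
Diminished 5th above C#: G
Diminished 7th above C#: Bb
The 5th = G


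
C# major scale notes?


Reasoning:
Major scale pattern: W-W-H-W-W-W-H (2-2-1-2-2-2-1 semitones)
Starting from C#:
  C# + 2 semitones → D#
  D# + 2 semitones → E#
  E# + 1 semitone → F#
  F# + 2 semitones → G#
  G# + 2 semitones → A#
  A# + 2 semitones → B#
  B# + 1 semitone → C#
Scale = C# D# E# F# G# A# B#


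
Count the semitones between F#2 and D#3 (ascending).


Absolute semitone position = octave×12 + chromatic position
F#2: 2×12 + 6 = 30
D#3: 3×12 + 3 = 39
Difference = 39 - 30 = 9
= 9 semitones


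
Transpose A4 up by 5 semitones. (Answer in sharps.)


Reasoning:
A4: chromatic position 9 in octave 4 → absolute = 4×12 + 9 = 57
Transpose up 5: 57 + 5 = 62
62 = 5×12 + 2 → D in octave 5
Result = D5
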